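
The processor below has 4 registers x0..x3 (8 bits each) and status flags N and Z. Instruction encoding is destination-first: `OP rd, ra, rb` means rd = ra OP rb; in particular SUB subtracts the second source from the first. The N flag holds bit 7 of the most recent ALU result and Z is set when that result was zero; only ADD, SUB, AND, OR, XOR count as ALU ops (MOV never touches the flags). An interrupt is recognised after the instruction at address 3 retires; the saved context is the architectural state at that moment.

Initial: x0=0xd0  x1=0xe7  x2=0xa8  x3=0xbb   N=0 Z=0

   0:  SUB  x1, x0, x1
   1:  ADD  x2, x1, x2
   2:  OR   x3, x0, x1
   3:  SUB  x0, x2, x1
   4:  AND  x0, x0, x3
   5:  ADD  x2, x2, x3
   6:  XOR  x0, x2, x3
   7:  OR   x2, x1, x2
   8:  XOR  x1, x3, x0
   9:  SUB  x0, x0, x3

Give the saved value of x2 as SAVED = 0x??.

SAVED = 0x91

after  0: x0=0xd0 x1=0xe9 x2=0xa8 x3=0xbb  N=1 Z=0
after  1: x0=0xd0 x1=0xe9 x2=0x91 x3=0xbb  N=1 Z=0
after  2: x0=0xd0 x1=0xe9 x2=0x91 x3=0xf9  N=1 Z=0
after  3: x0=0xa8 x1=0xe9 x2=0x91 x3=0xf9  N=1 Z=0
-- IRQ taken; context saved, return-PC = 4 --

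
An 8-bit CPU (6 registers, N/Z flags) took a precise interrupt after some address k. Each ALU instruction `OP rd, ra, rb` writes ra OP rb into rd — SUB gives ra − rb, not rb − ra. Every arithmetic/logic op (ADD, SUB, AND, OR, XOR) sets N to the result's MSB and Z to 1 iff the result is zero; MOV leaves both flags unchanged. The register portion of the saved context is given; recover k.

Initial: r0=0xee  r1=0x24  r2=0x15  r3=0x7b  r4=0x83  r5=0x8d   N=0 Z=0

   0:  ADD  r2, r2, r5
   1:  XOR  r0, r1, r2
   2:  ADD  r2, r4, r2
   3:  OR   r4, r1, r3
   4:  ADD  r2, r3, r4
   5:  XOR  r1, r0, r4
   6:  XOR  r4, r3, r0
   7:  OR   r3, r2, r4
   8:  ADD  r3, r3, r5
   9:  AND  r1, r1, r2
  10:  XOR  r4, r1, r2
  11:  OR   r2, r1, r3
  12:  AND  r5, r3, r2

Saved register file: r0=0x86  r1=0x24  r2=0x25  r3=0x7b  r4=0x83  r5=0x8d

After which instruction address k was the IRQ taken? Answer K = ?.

after  0: r0=0xee r1=0x24 r2=0xa2 r3=0x7b r4=0x83 r5=0x8d  N=1 Z=0
after  1: r0=0x86 r1=0x24 r2=0xa2 r3=0x7b r4=0x83 r5=0x8d  N=1 Z=0
after  2: r0=0x86 r1=0x24 r2=0x25 r3=0x7b r4=0x83 r5=0x8d  N=0 Z=0
-- IRQ taken; context saved, return-PC = 3 --

K = 2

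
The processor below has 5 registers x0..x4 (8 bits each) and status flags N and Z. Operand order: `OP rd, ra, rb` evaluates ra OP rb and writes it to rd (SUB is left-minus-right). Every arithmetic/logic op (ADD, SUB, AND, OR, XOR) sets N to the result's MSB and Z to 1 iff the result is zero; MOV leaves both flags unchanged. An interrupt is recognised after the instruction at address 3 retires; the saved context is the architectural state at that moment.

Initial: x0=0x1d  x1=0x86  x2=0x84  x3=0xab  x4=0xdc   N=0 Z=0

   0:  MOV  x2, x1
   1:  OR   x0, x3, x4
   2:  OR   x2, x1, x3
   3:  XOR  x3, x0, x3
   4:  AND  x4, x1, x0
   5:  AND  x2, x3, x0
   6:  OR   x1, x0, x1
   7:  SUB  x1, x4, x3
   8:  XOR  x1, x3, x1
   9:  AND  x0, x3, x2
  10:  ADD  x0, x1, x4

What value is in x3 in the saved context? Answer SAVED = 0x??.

after  0: x0=0x1d x1=0x86 x2=0x86 x3=0xab x4=0xdc  N=0 Z=0
after  1: x0=0xff x1=0x86 x2=0x86 x3=0xab x4=0xdc  N=1 Z=0
after  2: x0=0xff x1=0x86 x2=0xaf x3=0xab x4=0xdc  N=1 Z=0
after  3: x0=0xff x1=0x86 x2=0xaf x3=0x54 x4=0xdc  N=0 Z=0
-- IRQ taken; context saved, return-PC = 4 --

SAVED = 0x54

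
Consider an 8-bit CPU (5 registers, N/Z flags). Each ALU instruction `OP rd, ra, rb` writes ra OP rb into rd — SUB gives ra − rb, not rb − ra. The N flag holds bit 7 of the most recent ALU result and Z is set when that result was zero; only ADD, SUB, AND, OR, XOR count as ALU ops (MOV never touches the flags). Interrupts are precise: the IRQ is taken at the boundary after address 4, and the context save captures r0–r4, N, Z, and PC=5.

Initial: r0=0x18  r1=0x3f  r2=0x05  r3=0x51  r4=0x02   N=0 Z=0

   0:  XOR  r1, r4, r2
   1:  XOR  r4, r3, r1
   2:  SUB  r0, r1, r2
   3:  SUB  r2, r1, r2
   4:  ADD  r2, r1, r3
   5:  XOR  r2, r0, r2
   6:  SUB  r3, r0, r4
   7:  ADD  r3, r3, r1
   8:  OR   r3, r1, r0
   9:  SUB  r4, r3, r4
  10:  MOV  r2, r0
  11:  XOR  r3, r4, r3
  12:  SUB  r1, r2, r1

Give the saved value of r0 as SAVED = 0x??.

SAVED = 0x02

after  0: r0=0x18 r1=0x07 r2=0x05 r3=0x51 r4=0x02  N=0 Z=0
after  1: r0=0x18 r1=0x07 r2=0x05 r3=0x51 r4=0x56  N=0 Z=0
after  2: r0=0x02 r1=0x07 r2=0x05 r3=0x51 r4=0x56  N=0 Z=0
after  3: r0=0x02 r1=0x07 r2=0x02 r3=0x51 r4=0x56  N=0 Z=0
after  4: r0=0x02 r1=0x07 r2=0x58 r3=0x51 r4=0x56  N=0 Z=0
-- IRQ taken; context saved, return-PC = 5 --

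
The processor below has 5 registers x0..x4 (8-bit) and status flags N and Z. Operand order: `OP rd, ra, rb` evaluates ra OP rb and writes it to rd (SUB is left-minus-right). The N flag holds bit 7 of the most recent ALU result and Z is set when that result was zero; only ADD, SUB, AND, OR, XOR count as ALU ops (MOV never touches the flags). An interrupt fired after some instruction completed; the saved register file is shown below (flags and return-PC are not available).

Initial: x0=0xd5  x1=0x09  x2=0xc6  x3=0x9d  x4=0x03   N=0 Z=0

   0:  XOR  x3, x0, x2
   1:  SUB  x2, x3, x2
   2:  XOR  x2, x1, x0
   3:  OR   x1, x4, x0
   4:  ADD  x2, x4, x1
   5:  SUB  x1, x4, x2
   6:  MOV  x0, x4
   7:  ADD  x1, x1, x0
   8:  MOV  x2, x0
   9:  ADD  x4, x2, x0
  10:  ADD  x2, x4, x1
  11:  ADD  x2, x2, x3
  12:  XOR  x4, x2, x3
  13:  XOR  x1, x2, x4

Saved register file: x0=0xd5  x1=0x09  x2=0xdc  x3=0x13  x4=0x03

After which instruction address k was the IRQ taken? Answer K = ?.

K = 2

after  0: x0=0xd5 x1=0x09 x2=0xc6 x3=0x13 x4=0x03  N=0 Z=0
after  1: x0=0xd5 x1=0x09 x2=0x4d x3=0x13 x4=0x03  N=0 Z=0
after  2: x0=0xd5 x1=0x09 x2=0xdc x3=0x13 x4=0x03  N=1 Z=0
-- IRQ taken; context saved, return-PC = 3 --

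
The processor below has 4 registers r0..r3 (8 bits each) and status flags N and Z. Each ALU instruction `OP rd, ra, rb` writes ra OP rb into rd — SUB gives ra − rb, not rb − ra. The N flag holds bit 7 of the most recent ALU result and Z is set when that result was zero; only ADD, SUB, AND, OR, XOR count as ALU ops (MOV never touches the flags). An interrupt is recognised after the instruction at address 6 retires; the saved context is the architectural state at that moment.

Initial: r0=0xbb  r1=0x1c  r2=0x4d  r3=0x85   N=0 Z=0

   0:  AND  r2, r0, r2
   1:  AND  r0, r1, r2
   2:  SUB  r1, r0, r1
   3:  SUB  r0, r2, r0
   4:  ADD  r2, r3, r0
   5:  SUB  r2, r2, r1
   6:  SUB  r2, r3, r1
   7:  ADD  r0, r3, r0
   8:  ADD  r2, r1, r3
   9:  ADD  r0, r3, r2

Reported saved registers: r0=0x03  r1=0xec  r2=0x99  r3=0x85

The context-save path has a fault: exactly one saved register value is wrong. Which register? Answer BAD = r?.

after  0: r0=0xbb r1=0x1c r2=0x09 r3=0x85  N=0 Z=0
after  1: r0=0x08 r1=0x1c r2=0x09 r3=0x85  N=0 Z=0
after  2: r0=0x08 r1=0xec r2=0x09 r3=0x85  N=1 Z=0
after  3: r0=0x01 r1=0xec r2=0x09 r3=0x85  N=0 Z=0
after  4: r0=0x01 r1=0xec r2=0x86 r3=0x85  N=1 Z=0
after  5: r0=0x01 r1=0xec r2=0x9a r3=0x85  N=1 Z=0
after  6: r0=0x01 r1=0xec r2=0x99 r3=0x85  N=1 Z=0
-- IRQ taken; context saved, return-PC = 7 --
mismatch: r0: reported 0x03 vs actual 0x01

BAD = r0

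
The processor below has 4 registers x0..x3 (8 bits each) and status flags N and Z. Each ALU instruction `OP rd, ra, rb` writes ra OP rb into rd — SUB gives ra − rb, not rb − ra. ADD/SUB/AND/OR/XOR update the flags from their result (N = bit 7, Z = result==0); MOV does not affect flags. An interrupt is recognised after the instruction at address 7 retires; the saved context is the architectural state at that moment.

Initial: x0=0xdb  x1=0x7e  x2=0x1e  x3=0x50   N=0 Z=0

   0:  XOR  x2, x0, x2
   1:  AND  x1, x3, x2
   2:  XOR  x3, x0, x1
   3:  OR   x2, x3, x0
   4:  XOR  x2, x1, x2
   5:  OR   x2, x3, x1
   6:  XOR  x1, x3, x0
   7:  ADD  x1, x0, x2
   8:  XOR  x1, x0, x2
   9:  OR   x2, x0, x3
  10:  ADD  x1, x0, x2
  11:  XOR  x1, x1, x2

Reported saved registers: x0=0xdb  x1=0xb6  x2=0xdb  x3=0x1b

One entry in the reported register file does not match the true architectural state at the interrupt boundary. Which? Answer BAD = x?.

BAD = x3

after  0: x0=0xdb x1=0x7e x2=0xc5 x3=0x50  N=1 Z=0
after  1: x0=0xdb x1=0x40 x2=0xc5 x3=0x50  N=0 Z=0
after  2: x0=0xdb x1=0x40 x2=0xc5 x3=0x9b  N=1 Z=0
after  3: x0=0xdb x1=0x40 x2=0xdb x3=0x9b  N=1 Z=0
after  4: x0=0xdb x1=0x40 x2=0x9b x3=0x9b  N=1 Z=0
after  5: x0=0xdb x1=0x40 x2=0xdb x3=0x9b  N=1 Z=0
after  6: x0=0xdb x1=0x40 x2=0xdb x3=0x9b  N=0 Z=0
after  7: x0=0xdb x1=0xb6 x2=0xdb x3=0x9b  N=1 Z=0
-- IRQ taken; context saved, return-PC = 8 --
mismatch: x3: reported 0x1b vs actual 0x9b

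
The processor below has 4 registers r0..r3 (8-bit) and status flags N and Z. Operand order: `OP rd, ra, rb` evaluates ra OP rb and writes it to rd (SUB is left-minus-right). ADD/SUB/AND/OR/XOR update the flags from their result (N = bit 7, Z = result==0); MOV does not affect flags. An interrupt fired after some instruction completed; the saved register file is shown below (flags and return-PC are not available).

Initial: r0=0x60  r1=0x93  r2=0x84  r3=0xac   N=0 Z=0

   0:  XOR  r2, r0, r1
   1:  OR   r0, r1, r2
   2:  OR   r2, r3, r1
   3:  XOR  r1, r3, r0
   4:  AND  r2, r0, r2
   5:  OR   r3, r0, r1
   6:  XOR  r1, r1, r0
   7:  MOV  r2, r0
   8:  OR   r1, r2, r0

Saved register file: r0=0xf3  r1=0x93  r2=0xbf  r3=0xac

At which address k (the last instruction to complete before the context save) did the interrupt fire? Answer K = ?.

after  0: r0=0x60 r1=0x93 r2=0xf3 r3=0xac  N=1 Z=0
after  1: r0=0xf3 r1=0x93 r2=0xf3 r3=0xac  N=1 Z=0
after  2: r0=0xf3 r1=0x93 r2=0xbf r3=0xac  N=1 Z=0
-- IRQ taken; context saved, return-PC = 3 --

K = 2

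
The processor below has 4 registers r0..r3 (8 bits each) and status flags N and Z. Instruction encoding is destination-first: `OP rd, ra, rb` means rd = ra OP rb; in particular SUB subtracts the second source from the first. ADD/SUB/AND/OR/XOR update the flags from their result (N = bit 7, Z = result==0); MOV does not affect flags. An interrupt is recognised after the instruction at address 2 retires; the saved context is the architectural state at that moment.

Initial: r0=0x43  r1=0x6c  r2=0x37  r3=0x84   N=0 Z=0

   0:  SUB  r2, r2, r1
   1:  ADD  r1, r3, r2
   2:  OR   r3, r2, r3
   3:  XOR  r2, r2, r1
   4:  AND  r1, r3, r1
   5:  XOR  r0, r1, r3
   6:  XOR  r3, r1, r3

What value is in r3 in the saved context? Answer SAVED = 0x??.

SAVED = 0xcf

after  0: r0=0x43 r1=0x6c r2=0xcb r3=0x84  N=1 Z=0
after  1: r0=0x43 r1=0x4f r2=0xcb r3=0x84  N=0 Z=0
after  2: r0=0x43 r1=0x4f r2=0xcb r3=0xcf  N=1 Z=0
-- IRQ taken; context saved, return-PC = 3 --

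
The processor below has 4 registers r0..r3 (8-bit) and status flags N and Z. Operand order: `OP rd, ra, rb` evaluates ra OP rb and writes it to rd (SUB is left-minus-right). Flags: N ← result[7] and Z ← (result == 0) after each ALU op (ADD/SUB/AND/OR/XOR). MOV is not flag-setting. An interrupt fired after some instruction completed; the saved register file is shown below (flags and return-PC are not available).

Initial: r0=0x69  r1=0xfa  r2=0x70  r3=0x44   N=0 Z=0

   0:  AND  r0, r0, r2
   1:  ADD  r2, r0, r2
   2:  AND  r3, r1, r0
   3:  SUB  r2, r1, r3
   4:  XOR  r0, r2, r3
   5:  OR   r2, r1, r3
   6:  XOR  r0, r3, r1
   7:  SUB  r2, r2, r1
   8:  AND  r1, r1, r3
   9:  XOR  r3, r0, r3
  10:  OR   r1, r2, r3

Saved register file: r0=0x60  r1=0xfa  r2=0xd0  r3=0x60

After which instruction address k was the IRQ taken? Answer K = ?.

K = 2

after  0: r0=0x60 r1=0xfa r2=0x70 r3=0x44  N=0 Z=0
after  1: r0=0x60 r1=0xfa r2=0xd0 r3=0x44  N=1 Z=0
after  2: r0=0x60 r1=0xfa r2=0xd0 r3=0x60  N=0 Z=0
-- IRQ taken; context saved, return-PC = 3 --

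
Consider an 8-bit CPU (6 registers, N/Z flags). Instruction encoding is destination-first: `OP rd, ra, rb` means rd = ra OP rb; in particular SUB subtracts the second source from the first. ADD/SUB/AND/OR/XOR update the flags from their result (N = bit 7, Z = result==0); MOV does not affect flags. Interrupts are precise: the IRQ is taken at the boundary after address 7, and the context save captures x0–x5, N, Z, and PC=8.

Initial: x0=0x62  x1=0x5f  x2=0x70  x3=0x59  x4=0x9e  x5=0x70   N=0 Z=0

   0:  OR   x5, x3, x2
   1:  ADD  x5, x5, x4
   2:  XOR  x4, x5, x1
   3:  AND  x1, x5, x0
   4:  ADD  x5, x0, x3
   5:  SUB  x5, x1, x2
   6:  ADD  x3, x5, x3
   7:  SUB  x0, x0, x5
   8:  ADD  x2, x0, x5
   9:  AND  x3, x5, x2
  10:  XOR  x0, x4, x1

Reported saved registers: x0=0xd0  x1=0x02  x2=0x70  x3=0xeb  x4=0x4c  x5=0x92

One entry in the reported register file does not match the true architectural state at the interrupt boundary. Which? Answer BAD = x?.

BAD = x4

after  0: x0=0x62 x1=0x5f x2=0x70 x3=0x59 x4=0x9e x5=0x79  N=0 Z=0
after  1: x0=0x62 x1=0x5f x2=0x70 x3=0x59 x4=0x9e x5=0x17  N=0 Z=0
after  2: x0=0x62 x1=0x5f x2=0x70 x3=0x59 x4=0x48 x5=0x17  N=0 Z=0
after  3: x0=0x62 x1=0x02 x2=0x70 x3=0x59 x4=0x48 x5=0x17  N=0 Z=0
after  4: x0=0x62 x1=0x02 x2=0x70 x3=0x59 x4=0x48 x5=0xbb  N=1 Z=0
after  5: x0=0x62 x1=0x02 x2=0x70 x3=0x59 x4=0x48 x5=0x92  N=1 Z=0
after  6: x0=0x62 x1=0x02 x2=0x70 x3=0xeb x4=0x48 x5=0x92  N=1 Z=0
after  7: x0=0xd0 x1=0x02 x2=0x70 x3=0xeb x4=0x48 x5=0x92  N=1 Z=0
-- IRQ taken; context saved, return-PC = 8 --
mismatch: x4: reported 0x4c vs actual 0x48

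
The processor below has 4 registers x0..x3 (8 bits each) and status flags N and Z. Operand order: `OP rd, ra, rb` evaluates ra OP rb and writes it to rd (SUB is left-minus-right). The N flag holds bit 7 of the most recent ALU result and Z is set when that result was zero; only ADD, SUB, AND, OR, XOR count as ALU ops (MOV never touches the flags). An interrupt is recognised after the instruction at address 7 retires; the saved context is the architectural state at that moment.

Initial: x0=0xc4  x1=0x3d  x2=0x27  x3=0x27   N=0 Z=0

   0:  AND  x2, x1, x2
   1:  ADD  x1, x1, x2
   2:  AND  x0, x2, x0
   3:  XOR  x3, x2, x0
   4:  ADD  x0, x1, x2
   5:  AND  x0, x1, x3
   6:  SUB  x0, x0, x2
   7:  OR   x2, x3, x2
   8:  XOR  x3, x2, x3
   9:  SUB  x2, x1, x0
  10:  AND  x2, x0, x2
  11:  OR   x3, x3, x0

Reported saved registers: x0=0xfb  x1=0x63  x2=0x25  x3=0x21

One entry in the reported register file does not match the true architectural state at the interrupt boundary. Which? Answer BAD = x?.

BAD = x1

after  0: x0=0xc4 x1=0x3d x2=0x25 x3=0x27  N=0 Z=0
after  1: x0=0xc4 x1=0x62 x2=0x25 x3=0x27  N=0 Z=0
after  2: x0=0x04 x1=0x62 x2=0x25 x3=0x27  N=0 Z=0
after  3: x0=0x04 x1=0x62 x2=0x25 x3=0x21  N=0 Z=0
after  4: x0=0x87 x1=0x62 x2=0x25 x3=0x21  N=1 Z=0
after  5: x0=0x20 x1=0x62 x2=0x25 x3=0x21  N=0 Z=0
after  6: x0=0xfb x1=0x62 x2=0x25 x3=0x21  N=1 Z=0
after  7: x0=0xfb x1=0x62 x2=0x25 x3=0x21  N=0 Z=0
-- IRQ taken; context saved, return-PC = 8 --
mismatch: x1: reported 0x63 vs actual 0x62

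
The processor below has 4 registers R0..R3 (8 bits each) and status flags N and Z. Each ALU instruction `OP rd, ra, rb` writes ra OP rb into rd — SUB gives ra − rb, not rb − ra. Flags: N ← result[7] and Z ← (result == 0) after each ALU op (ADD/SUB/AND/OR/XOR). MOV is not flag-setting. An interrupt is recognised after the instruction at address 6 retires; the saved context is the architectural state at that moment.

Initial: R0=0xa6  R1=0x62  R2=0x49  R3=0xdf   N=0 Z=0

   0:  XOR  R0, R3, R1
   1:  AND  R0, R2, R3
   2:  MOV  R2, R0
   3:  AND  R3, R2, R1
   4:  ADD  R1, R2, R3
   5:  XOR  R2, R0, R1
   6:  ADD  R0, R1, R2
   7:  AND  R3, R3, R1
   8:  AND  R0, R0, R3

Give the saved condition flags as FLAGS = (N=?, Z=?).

FLAGS = (N=0, Z=0)

after  0: R0=0xbd R1=0x62 R2=0x49 R3=0xdf  N=1 Z=0
after  1: R0=0x49 R1=0x62 R2=0x49 R3=0xdf  N=0 Z=0
after  2: R0=0x49 R1=0x62 R2=0x49 R3=0xdf  N=0 Z=0
after  3: R0=0x49 R1=0x62 R2=0x49 R3=0x40  N=0 Z=0
after  4: R0=0x49 R1=0x89 R2=0x49 R3=0x40  N=1 Z=0
after  5: R0=0x49 R1=0x89 R2=0xc0 R3=0x40  N=1 Z=0
after  6: R0=0x49 R1=0x89 R2=0xc0 R3=0x40  N=0 Z=0
-- IRQ taken; context saved, return-PC = 7 --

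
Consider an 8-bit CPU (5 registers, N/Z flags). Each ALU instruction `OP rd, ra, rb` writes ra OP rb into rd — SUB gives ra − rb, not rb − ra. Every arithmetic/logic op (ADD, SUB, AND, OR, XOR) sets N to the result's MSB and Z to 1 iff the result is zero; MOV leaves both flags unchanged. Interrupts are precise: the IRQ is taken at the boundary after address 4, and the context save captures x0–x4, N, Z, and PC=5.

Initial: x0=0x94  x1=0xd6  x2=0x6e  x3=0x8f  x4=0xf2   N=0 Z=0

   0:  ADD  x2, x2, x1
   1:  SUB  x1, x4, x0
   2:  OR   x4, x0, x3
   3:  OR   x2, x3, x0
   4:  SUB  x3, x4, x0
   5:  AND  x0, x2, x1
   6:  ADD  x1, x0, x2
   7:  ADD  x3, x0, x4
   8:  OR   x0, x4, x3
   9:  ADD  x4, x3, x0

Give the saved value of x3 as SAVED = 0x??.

after  0: x0=0x94 x1=0xd6 x2=0x44 x3=0x8f x4=0xf2  N=0 Z=0
after  1: x0=0x94 x1=0x5e x2=0x44 x3=0x8f x4=0xf2  N=0 Z=0
after  2: x0=0x94 x1=0x5e x2=0x44 x3=0x8f x4=0x9f  N=1 Z=0
after  3: x0=0x94 x1=0x5e x2=0x9f x3=0x8f x4=0x9f  N=1 Z=0
after  4: x0=0x94 x1=0x5e x2=0x9f x3=0x0b x4=0x9f  N=0 Z=0
-- IRQ taken; context saved, return-PC = 5 --

SAVED = 0x0b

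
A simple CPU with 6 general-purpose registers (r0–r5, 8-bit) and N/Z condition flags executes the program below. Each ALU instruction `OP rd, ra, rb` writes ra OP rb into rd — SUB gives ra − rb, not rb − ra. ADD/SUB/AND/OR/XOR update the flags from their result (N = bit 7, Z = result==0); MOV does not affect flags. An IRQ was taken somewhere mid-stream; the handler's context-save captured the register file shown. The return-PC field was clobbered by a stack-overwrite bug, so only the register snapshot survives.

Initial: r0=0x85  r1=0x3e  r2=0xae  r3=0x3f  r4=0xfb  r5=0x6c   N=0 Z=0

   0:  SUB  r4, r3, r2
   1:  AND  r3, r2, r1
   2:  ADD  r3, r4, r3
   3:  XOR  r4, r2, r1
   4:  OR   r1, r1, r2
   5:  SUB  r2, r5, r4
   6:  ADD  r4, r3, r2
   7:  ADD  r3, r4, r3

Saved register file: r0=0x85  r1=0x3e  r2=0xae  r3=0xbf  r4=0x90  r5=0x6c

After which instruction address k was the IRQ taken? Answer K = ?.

after  0: r0=0x85 r1=0x3e r2=0xae r3=0x3f r4=0x91 r5=0x6c  N=1 Z=0
after  1: r0=0x85 r1=0x3e r2=0xae r3=0x2e r4=0x91 r5=0x6c  N=0 Z=0
after  2: r0=0x85 r1=0x3e r2=0xae r3=0xbf r4=0x91 r5=0x6c  N=1 Z=0
after  3: r0=0x85 r1=0x3e r2=0xae r3=0xbf r4=0x90 r5=0x6c  N=1 Z=0
-- IRQ taken; context saved, return-PC = 4 --

K = 3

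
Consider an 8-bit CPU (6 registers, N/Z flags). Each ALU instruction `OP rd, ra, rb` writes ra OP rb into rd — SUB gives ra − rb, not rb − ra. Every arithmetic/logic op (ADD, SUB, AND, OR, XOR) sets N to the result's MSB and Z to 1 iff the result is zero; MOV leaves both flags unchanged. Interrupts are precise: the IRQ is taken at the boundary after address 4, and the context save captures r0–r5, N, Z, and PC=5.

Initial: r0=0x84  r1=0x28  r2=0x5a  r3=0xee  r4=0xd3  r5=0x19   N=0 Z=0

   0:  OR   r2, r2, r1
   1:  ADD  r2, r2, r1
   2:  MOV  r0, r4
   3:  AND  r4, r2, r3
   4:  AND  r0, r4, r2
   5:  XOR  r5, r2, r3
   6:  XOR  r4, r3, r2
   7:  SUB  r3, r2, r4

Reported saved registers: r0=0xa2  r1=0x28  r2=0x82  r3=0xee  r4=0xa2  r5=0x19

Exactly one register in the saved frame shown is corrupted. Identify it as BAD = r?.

after  0: r0=0x84 r1=0x28 r2=0x7a r3=0xee r4=0xd3 r5=0x19  N=0 Z=0
after  1: r0=0x84 r1=0x28 r2=0xa2 r3=0xee r4=0xd3 r5=0x19  N=1 Z=0
after  2: r0=0xd3 r1=0x28 r2=0xa2 r3=0xee r4=0xd3 r5=0x19  N=1 Z=0
after  3: r0=0xd3 r1=0x28 r2=0xa2 r3=0xee r4=0xa2 r5=0x19  N=1 Z=0
after  4: r0=0xa2 r1=0x28 r2=0xa2 r3=0xee r4=0xa2 r5=0x19  N=1 Z=0
-- IRQ taken; context saved, return-PC = 5 --
mismatch: r2: reported 0x82 vs actual 0xa2

BAD = r2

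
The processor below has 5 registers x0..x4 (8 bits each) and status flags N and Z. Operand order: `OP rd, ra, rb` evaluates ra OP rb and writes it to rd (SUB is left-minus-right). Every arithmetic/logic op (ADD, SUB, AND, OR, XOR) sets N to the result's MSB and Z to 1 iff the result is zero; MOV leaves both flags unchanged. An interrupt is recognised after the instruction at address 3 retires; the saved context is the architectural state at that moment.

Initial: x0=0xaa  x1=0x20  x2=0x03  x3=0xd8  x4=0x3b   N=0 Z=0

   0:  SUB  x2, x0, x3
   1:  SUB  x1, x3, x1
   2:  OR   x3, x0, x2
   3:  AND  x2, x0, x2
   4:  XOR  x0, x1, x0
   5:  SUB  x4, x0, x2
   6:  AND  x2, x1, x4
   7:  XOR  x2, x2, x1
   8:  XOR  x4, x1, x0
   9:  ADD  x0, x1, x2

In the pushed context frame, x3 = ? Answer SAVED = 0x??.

SAVED = 0xfa

after  0: x0=0xaa x1=0x20 x2=0xd2 x3=0xd8 x4=0x3b  N=1 Z=0
after  1: x0=0xaa x1=0xb8 x2=0xd2 x3=0xd8 x4=0x3b  N=1 Z=0
after  2: x0=0xaa x1=0xb8 x2=0xd2 x3=0xfa x4=0x3b  N=1 Z=0
after  3: x0=0xaa x1=0xb8 x2=0x82 x3=0xfa x4=0x3b  N=1 Z=0
-- IRQ taken; context saved, return-PC = 4 --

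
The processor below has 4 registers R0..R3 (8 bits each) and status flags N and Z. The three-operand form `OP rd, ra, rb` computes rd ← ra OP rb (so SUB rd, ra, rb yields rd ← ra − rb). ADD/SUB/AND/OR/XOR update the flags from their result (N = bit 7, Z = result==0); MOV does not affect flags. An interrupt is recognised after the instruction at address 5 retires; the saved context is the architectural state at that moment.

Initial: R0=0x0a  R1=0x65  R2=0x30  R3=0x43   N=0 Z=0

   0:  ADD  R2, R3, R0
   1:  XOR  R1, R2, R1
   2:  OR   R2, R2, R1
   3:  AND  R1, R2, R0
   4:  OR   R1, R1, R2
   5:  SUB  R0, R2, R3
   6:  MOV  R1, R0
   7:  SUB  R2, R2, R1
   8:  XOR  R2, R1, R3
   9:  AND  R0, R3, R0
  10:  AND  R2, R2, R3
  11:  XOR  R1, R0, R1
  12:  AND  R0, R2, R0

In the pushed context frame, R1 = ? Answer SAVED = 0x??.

after  0: R0=0x0a R1=0x65 R2=0x4d R3=0x43  N=0 Z=0
after  1: R0=0x0a R1=0x28 R2=0x4d R3=0x43  N=0 Z=0
after  2: R0=0x0a R1=0x28 R2=0x6d R3=0x43  N=0 Z=0
after  3: R0=0x0a R1=0x08 R2=0x6d R3=0x43  N=0 Z=0
after  4: R0=0x0a R1=0x6d R2=0x6d R3=0x43  N=0 Z=0
after  5: R0=0x2a R1=0x6d R2=0x6d R3=0x43  N=0 Z=0
-- IRQ taken; context saved, return-PC = 6 --

SAVED = 0x6d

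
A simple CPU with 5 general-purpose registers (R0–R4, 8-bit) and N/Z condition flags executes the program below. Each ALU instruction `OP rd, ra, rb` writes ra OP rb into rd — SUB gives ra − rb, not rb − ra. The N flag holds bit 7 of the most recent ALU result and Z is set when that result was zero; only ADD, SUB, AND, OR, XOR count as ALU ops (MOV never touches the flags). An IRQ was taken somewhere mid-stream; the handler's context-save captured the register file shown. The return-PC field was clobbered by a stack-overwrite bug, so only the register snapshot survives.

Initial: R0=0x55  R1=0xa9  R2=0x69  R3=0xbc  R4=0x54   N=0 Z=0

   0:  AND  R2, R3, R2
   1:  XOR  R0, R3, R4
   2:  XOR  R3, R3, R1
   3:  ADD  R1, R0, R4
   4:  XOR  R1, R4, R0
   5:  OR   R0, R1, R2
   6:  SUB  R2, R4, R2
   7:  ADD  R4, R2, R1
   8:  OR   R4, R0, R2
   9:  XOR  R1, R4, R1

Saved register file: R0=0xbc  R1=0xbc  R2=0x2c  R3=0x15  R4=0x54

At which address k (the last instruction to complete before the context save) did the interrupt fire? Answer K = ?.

K = 6

after  0: R0=0x55 R1=0xa9 R2=0x28 R3=0xbc R4=0x54  N=0 Z=0
after  1: R0=0xe8 R1=0xa9 R2=0x28 R3=0xbc R4=0x54  N=1 Z=0
after  2: R0=0xe8 R1=0xa9 R2=0x28 R3=0x15 R4=0x54  N=0 Z=0
after  3: R0=0xe8 R1=0x3c R2=0x28 R3=0x15 R4=0x54  N=0 Z=0
after  4: R0=0xe8 R1=0xbc R2=0x28 R3=0x15 R4=0x54  N=1 Z=0
after  5: R0=0xbc R1=0xbc R2=0x28 R3=0x15 R4=0x54  N=1 Z=0
after  6: R0=0xbc R1=0xbc R2=0x2c R3=0x15 R4=0x54  N=0 Z=0
-- IRQ taken; context saved, return-PC = 7 --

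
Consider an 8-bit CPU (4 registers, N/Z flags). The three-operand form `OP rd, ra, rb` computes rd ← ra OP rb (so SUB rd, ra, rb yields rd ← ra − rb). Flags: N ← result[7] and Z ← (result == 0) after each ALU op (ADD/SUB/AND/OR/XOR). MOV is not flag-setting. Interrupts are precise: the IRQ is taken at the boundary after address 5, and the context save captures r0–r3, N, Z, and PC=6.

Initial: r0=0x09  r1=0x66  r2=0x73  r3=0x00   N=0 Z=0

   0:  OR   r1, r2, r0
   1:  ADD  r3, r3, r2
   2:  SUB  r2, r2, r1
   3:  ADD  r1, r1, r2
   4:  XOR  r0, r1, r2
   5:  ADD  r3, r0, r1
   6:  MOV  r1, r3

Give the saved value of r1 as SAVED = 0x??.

SAVED = 0x73

after  0: r0=0x09 r1=0x7b r2=0x73 r3=0x00  N=0 Z=0
after  1: r0=0x09 r1=0x7b r2=0x73 r3=0x73  N=0 Z=0
after  2: r0=0x09 r1=0x7b r2=0xf8 r3=0x73  N=1 Z=0
after  3: r0=0x09 r1=0x73 r2=0xf8 r3=0x73  N=0 Z=0
after  4: r0=0x8b r1=0x73 r2=0xf8 r3=0x73  N=1 Z=0
after  5: r0=0x8b r1=0x73 r2=0xf8 r3=0xfe  N=1 Z=0
-- IRQ taken; context saved, return-PC = 6 --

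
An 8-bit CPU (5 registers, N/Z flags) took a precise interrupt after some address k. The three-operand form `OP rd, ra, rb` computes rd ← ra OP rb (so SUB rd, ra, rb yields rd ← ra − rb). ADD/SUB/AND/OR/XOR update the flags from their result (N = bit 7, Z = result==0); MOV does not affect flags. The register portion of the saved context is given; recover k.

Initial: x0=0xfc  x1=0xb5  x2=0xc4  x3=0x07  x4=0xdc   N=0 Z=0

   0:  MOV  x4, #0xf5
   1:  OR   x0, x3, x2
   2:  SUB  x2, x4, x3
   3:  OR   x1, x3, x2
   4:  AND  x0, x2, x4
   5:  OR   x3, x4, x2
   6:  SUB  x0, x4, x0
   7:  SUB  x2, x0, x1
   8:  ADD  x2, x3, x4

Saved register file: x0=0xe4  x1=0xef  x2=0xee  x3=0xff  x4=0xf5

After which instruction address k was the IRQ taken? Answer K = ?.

after  0: x0=0xfc x1=0xb5 x2=0xc4 x3=0x07 x4=0xf5  N=0 Z=0
after  1: x0=0xc7 x1=0xb5 x2=0xc4 x3=0x07 x4=0xf5  N=1 Z=0
after  2: x0=0xc7 x1=0xb5 x2=0xee x3=0x07 x4=0xf5  N=1 Z=0
after  3: x0=0xc7 x1=0xef x2=0xee x3=0x07 x4=0xf5  N=1 Z=0
after  4: x0=0xe4 x1=0xef x2=0xee x3=0x07 x4=0xf5  N=1 Z=0
after  5: x0=0xe4 x1=0xef x2=0xee x3=0xff x4=0xf5  N=1 Z=0
-- IRQ taken; context saved, return-PC = 6 --

K = 5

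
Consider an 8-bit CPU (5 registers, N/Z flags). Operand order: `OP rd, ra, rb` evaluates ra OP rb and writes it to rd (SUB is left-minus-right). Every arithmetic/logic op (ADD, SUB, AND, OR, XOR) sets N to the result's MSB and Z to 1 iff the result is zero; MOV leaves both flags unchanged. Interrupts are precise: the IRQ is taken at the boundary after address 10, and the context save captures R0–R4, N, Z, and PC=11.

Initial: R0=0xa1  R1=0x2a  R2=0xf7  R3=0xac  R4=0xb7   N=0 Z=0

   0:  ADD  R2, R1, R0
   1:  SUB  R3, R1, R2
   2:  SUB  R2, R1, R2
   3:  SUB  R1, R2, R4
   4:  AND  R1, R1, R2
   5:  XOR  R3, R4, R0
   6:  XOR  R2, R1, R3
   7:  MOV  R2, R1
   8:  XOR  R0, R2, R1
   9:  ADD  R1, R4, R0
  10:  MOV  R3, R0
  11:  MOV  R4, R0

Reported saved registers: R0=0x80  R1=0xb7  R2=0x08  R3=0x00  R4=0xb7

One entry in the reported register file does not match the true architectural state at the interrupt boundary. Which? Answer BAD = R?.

BAD = R0

after  0: R0=0xa1 R1=0x2a R2=0xcb R3=0xac R4=0xb7  N=1 Z=0
after  1: R0=0xa1 R1=0x2a R2=0xcb R3=0x5f R4=0xb7  N=0 Z=0
after  2: R0=0xa1 R1=0x2a R2=0x5f R3=0x5f R4=0xb7  N=0 Z=0
after  3: R0=0xa1 R1=0xa8 R2=0x5f R3=0x5f R4=0xb7  N=1 Z=0
after  4: R0=0xa1 R1=0x08 R2=0x5f R3=0x5f R4=0xb7  N=0 Z=0
after  5: R0=0xa1 R1=0x08 R2=0x5f R3=0x16 R4=0xb7  N=0 Z=0
after  6: R0=0xa1 R1=0x08 R2=0x1e R3=0x16 R4=0xb7  N=0 Z=0
after  7: R0=0xa1 R1=0x08 R2=0x08 R3=0x16 R4=0xb7  N=0 Z=0
after  8: R0=0x00 R1=0x08 R2=0x08 R3=0x16 R4=0xb7  N=0 Z=1
after  9: R0=0x00 R1=0xb7 R2=0x08 R3=0x16 R4=0xb7  N=1 Z=0
after 10: R0=0x00 R1=0xb7 R2=0x08 R3=0x00 R4=0xb7  N=1 Z=0
-- IRQ taken; context saved, return-PC = 11 --
mismatch: R0: reported 0x80 vs actual 0x00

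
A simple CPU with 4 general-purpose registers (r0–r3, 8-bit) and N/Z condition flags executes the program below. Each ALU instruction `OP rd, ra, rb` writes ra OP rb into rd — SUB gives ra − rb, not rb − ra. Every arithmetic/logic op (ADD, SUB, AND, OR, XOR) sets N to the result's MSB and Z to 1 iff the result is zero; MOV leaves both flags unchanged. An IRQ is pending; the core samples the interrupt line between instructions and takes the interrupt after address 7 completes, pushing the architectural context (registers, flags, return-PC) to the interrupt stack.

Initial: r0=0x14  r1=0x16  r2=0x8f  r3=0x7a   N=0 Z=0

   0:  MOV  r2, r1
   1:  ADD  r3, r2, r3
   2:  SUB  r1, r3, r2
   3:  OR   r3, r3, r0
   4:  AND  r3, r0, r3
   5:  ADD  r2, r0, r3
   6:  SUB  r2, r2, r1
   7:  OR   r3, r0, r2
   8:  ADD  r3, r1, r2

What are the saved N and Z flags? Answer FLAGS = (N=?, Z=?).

after  0: r0=0x14 r1=0x16 r2=0x16 r3=0x7a  N=0 Z=0
after  1: r0=0x14 r1=0x16 r2=0x16 r3=0x90  N=1 Z=0
after  2: r0=0x14 r1=0x7a r2=0x16 r3=0x90  N=0 Z=0
after  3: r0=0x14 r1=0x7a r2=0x16 r3=0x94  N=1 Z=0
after  4: r0=0x14 r1=0x7a r2=0x16 r3=0x14  N=0 Z=0
after  5: r0=0x14 r1=0x7a r2=0x28 r3=0x14  N=0 Z=0
after  6: r0=0x14 r1=0x7a r2=0xae r3=0x14  N=1 Z=0
after  7: r0=0x14 r1=0x7a r2=0xae r3=0xbe  N=1 Z=0
-- IRQ taken; context saved, return-PC = 8 --

FLAGS = (N=1, Z=0)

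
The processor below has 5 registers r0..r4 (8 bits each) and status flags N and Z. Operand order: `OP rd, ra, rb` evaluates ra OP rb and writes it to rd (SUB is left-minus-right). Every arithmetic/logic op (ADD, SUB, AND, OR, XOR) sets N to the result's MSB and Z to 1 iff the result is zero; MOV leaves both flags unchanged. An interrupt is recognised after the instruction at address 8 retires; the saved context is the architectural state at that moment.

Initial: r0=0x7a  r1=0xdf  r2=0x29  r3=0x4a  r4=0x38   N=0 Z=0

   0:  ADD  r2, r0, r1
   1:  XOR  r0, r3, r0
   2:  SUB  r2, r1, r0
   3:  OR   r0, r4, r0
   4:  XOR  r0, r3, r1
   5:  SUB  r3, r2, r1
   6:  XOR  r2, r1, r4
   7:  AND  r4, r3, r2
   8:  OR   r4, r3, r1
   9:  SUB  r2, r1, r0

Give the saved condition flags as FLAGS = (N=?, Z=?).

after  0: r0=0x7a r1=0xdf r2=0x59 r3=0x4a r4=0x38  N=0 Z=0
after  1: r0=0x30 r1=0xdf r2=0x59 r3=0x4a r4=0x38  N=0 Z=0
after  2: r0=0x30 r1=0xdf r2=0xaf r3=0x4a r4=0x38  N=1 Z=0
after  3: r0=0x38 r1=0xdf r2=0xaf r3=0x4a r4=0x38  N=0 Z=0
after  4: r0=0x95 r1=0xdf r2=0xaf r3=0x4a r4=0x38  N=1 Z=0
after  5: r0=0x95 r1=0xdf r2=0xaf r3=0xd0 r4=0x38  N=1 Z=0
after  6: r0=0x95 r1=0xdf r2=0xe7 r3=0xd0 r4=0x38  N=1 Z=0
after  7: r0=0x95 r1=0xdf r2=0xe7 r3=0xd0 r4=0xc0  N=1 Z=0
after  8: r0=0x95 r1=0xdf r2=0xe7 r3=0xd0 r4=0xdf  N=1 Z=0
-- IRQ taken; context saved, return-PC = 9 --

FLAGS = (N=1, Z=0)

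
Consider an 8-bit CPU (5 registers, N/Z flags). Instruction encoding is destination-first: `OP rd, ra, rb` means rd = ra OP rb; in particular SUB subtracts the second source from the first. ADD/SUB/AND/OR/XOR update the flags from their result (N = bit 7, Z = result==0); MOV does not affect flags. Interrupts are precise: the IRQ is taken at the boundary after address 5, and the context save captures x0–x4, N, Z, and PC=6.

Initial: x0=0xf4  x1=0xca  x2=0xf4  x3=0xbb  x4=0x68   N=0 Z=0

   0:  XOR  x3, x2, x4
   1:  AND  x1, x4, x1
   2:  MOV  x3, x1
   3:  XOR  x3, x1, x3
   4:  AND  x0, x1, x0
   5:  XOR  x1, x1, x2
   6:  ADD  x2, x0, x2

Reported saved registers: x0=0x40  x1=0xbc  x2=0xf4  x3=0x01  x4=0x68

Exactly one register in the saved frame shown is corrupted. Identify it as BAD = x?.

after  0: x0=0xf4 x1=0xca x2=0xf4 x3=0x9c x4=0x68  N=1 Z=0
after  1: x0=0xf4 x1=0x48 x2=0xf4 x3=0x9c x4=0x68  N=0 Z=0
after  2: x0=0xf4 x1=0x48 x2=0xf4 x3=0x48 x4=0x68  N=0 Z=0
after  3: x0=0xf4 x1=0x48 x2=0xf4 x3=0x00 x4=0x68  N=0 Z=1
after  4: x0=0x40 x1=0x48 x2=0xf4 x3=0x00 x4=0x68  N=0 Z=0
after  5: x0=0x40 x1=0xbc x2=0xf4 x3=0x00 x4=0x68  N=1 Z=0
-- IRQ taken; context saved, return-PC = 6 --
mismatch: x3: reported 0x01 vs actual 0x00

BAD = x3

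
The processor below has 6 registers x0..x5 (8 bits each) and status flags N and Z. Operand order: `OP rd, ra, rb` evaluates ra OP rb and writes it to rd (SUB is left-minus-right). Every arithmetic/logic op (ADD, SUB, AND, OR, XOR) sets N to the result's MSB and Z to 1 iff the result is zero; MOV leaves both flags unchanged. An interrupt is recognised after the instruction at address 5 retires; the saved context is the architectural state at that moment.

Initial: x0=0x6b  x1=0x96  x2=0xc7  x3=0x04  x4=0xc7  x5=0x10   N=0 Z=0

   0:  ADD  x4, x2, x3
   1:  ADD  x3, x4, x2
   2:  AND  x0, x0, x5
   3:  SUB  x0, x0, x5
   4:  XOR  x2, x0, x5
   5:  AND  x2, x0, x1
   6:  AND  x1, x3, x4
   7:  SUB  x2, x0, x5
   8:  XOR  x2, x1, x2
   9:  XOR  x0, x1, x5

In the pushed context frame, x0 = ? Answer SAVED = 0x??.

after  0: x0=0x6b x1=0x96 x2=0xc7 x3=0x04 x4=0xcb x5=0x10  N=1 Z=0
after  1: x0=0x6b x1=0x96 x2=0xc7 x3=0x92 x4=0xcb x5=0x10  N=1 Z=0
after  2: x0=0x00 x1=0x96 x2=0xc7 x3=0x92 x4=0xcb x5=0x10  N=0 Z=1
after  3: x0=0xf0 x1=0x96 x2=0xc7 x3=0x92 x4=0xcb x5=0x10  N=1 Z=0
after  4: x0=0xf0 x1=0x96 x2=0xe0 x3=0x92 x4=0xcb x5=0x10  N=1 Z=0
after  5: x0=0xf0 x1=0x96 x2=0x90 x3=0x92 x4=0xcb x5=0x10  N=1 Z=0
-- IRQ taken; context saved, return-PC = 6 --

SAVED = 0xf0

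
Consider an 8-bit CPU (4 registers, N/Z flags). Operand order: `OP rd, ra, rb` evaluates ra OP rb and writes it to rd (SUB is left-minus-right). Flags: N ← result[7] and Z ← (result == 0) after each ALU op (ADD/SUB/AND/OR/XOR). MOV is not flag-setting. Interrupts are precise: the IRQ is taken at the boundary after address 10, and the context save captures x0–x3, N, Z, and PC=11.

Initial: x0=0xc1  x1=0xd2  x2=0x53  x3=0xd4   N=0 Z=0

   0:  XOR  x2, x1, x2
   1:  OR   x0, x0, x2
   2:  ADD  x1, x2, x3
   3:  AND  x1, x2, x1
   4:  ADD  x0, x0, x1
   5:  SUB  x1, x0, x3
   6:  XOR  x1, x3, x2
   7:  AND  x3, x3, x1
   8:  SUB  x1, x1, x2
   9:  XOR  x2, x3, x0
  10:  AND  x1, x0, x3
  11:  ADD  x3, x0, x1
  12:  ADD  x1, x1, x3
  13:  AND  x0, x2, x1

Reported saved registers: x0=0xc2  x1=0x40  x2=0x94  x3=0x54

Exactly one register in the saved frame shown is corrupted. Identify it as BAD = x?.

BAD = x2

after  0: x0=0xc1 x1=0xd2 x2=0x81 x3=0xd4  N=1 Z=0
after  1: x0=0xc1 x1=0xd2 x2=0x81 x3=0xd4  N=1 Z=0
after  2: x0=0xc1 x1=0x55 x2=0x81 x3=0xd4  N=0 Z=0
after  3: x0=0xc1 x1=0x01 x2=0x81 x3=0xd4  N=0 Z=0
after  4: x0=0xc2 x1=0x01 x2=0x81 x3=0xd4  N=1 Z=0
after  5: x0=0xc2 x1=0xee x2=0x81 x3=0xd4  N=1 Z=0
after  6: x0=0xc2 x1=0x55 x2=0x81 x3=0xd4  N=0 Z=0
after  7: x0=0xc2 x1=0x55 x2=0x81 x3=0x54  N=0 Z=0
after  8: x0=0xc2 x1=0xd4 x2=0x81 x3=0x54  N=1 Z=0
after  9: x0=0xc2 x1=0xd4 x2=0x96 x3=0x54  N=1 Z=0
after 10: x0=0xc2 x1=0x40 x2=0x96 x3=0x54  N=0 Z=0
-- IRQ taken; context saved, return-PC = 11 --
mismatch: x2: reported 0x94 vs actual 0x96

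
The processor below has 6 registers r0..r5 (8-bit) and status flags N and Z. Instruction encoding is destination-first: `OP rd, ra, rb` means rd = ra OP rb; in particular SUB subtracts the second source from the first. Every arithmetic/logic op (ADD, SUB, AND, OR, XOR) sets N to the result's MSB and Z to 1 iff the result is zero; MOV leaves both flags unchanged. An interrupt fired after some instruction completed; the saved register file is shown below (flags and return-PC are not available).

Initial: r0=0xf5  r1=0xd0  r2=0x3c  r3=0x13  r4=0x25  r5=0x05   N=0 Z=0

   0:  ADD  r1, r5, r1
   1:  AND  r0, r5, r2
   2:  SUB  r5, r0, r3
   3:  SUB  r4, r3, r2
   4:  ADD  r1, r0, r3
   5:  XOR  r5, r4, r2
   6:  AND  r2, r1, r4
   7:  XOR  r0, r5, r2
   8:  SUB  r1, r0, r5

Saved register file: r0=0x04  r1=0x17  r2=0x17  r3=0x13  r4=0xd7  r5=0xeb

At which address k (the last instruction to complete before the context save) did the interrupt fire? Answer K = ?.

after  0: r0=0xf5 r1=0xd5 r2=0x3c r3=0x13 r4=0x25 r5=0x05  N=1 Z=0
after  1: r0=0x04 r1=0xd5 r2=0x3c r3=0x13 r4=0x25 r5=0x05  N=0 Z=0
after  2: r0=0x04 r1=0xd5 r2=0x3c r3=0x13 r4=0x25 r5=0xf1  N=1 Z=0
after  3: r0=0x04 r1=0xd5 r2=0x3c r3=0x13 r4=0xd7 r5=0xf1  N=1 Z=0
after  4: r0=0x04 r1=0x17 r2=0x3c r3=0x13 r4=0xd7 r5=0xf1  N=0 Z=0
after  5: r0=0x04 r1=0x17 r2=0x3c r3=0x13 r4=0xd7 r5=0xeb  N=1 Z=0
after  6: r0=0x04 r1=0x17 r2=0x17 r3=0x13 r4=0xd7 r5=0xeb  N=0 Z=0
-- IRQ taken; context saved, return-PC = 7 --

K = 6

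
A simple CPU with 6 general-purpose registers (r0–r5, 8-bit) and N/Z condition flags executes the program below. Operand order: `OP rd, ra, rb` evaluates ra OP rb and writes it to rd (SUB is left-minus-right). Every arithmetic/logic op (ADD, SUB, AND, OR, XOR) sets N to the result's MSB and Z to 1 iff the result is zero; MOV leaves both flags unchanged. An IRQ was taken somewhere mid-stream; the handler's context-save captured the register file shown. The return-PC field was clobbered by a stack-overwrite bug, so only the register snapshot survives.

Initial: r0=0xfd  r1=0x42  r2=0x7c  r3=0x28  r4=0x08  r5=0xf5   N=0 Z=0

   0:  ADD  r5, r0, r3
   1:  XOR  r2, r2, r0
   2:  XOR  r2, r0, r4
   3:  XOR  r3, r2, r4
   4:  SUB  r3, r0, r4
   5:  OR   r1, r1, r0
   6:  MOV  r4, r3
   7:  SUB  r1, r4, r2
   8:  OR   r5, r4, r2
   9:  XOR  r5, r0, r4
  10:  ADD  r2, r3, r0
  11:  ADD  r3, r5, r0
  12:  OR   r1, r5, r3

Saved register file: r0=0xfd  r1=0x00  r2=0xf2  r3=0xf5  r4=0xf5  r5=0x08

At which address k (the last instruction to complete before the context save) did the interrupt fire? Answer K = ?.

K = 10

after  0: r0=0xfd r1=0x42 r2=0x7c r3=0x28 r4=0x08 r5=0x25  N=0 Z=0
after  1: r0=0xfd r1=0x42 r2=0x81 r3=0x28 r4=0x08 r5=0x25  N=1 Z=0
after  2: r0=0xfd r1=0x42 r2=0xf5 r3=0x28 r4=0x08 r5=0x25  N=1 Z=0
after  3: r0=0xfd r1=0x42 r2=0xf5 r3=0xfd r4=0x08 r5=0x25  N=1 Z=0
after  4: r0=0xfd r1=0x42 r2=0xf5 r3=0xf5 r4=0x08 r5=0x25  N=1 Z=0
after  5: r0=0xfd r1=0xff r2=0xf5 r3=0xf5 r4=0x08 r5=0x25  N=1 Z=0
after  6: r0=0xfd r1=0xff r2=0xf5 r3=0xf5 r4=0xf5 r5=0x25  N=1 Z=0
after  7: r0=0xfd r1=0x00 r2=0xf5 r3=0xf5 r4=0xf5 r5=0x25  N=0 Z=1
after  8: r0=0xfd r1=0x00 r2=0xf5 r3=0xf5 r4=0xf5 r5=0xf5  N=1 Z=0
after  9: r0=0xfd r1=0x00 r2=0xf5 r3=0xf5 r4=0xf5 r5=0x08  N=0 Z=0
after 10: r0=0xfd r1=0x00 r2=0xf2 r3=0xf5 r4=0xf5 r5=0x08  N=1 Z=0
-- IRQ taken; context saved, return-PC = 11 --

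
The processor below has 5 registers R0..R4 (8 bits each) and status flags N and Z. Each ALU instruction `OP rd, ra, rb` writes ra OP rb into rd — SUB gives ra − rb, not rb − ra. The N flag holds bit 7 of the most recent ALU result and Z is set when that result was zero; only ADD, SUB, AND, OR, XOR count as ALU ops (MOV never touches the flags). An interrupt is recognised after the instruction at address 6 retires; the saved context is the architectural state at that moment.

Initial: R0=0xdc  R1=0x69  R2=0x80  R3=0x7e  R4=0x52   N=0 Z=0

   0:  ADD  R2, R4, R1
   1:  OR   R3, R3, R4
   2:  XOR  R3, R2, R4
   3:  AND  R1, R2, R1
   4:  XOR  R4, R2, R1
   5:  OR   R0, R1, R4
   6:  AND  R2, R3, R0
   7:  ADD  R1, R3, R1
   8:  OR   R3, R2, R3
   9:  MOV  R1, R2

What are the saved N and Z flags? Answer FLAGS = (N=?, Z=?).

FLAGS = (N=1, Z=0)

after  0: R0=0xdc R1=0x69 R2=0xbb R3=0x7e R4=0x52  N=1 Z=0
after  1: R0=0xdc R1=0x69 R2=0xbb R3=0x7e R4=0x52  N=0 Z=0
after  2: R0=0xdc R1=0x69 R2=0xbb R3=0xe9 R4=0x52  N=1 Z=0
after  3: R0=0xdc R1=0x29 R2=0xbb R3=0xe9 R4=0x52  N=0 Z=0
after  4: R0=0xdc R1=0x29 R2=0xbb R3=0xe9 R4=0x92  N=1 Z=0
after  5: R0=0xbb R1=0x29 R2=0xbb R3=0xe9 R4=0x92  N=1 Z=0
after  6: R0=0xbb R1=0x29 R2=0xa9 R3=0xe9 R4=0x92  N=1 Z=0
-- IRQ taken; context saved, return-PC = 7 --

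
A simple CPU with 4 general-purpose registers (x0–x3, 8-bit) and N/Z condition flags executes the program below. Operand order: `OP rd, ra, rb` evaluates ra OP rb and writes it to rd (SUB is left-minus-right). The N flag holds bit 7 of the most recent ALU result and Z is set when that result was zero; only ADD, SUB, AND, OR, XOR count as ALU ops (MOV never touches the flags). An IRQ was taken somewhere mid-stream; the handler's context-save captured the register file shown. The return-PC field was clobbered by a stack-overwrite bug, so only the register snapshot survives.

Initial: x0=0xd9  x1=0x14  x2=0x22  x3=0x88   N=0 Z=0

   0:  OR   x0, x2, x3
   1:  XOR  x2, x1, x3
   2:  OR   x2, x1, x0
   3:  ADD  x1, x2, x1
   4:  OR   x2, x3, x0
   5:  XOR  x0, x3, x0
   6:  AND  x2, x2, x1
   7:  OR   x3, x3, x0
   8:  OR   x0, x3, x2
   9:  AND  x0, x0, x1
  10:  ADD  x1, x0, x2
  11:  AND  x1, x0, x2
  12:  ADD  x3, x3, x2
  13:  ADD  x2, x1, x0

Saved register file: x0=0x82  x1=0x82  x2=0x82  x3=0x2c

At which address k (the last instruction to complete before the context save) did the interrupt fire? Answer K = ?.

K = 12

after  0: x0=0xaa x1=0x14 x2=0x22 x3=0x88  N=1 Z=0
after  1: x0=0xaa x1=0x14 x2=0x9c x3=0x88  N=1 Z=0
after  2: x0=0xaa x1=0x14 x2=0xbe x3=0x88  N=1 Z=0
after  3: x0=0xaa x1=0xd2 x2=0xbe x3=0x88  N=1 Z=0
after  4: x0=0xaa x1=0xd2 x2=0xaa x3=0x88  N=1 Z=0
after  5: x0=0x22 x1=0xd2 x2=0xaa x3=0x88  N=0 Z=0
after  6: x0=0x22 x1=0xd2 x2=0x82 x3=0x88  N=1 Z=0
after  7: x0=0x22 x1=0xd2 x2=0x82 x3=0xaa  N=1 Z=0
after  8: x0=0xaa x1=0xd2 x2=0x82 x3=0xaa  N=1 Z=0
after  9: x0=0x82 x1=0xd2 x2=0x82 x3=0xaa  N=1 Z=0
after 10: x0=0x82 x1=0x04 x2=0x82 x3=0xaa  N=0 Z=0
after 11: x0=0x82 x1=0x82 x2=0x82 x3=0xaa  N=1 Z=0
after 12: x0=0x82 x1=0x82 x2=0x82 x3=0x2c  N=0 Z=0
-- IRQ taken; context saved, return-PC = 13 --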